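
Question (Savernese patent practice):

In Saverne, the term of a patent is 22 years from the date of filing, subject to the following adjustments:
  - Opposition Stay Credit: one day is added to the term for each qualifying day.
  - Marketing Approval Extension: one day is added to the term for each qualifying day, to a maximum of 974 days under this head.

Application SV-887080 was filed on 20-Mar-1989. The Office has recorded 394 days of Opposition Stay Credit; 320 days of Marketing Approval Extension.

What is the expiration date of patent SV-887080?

Base term: filing date + 22 years → 20 March 2011.
Opposition Stay Credit: +394 days → 17 April 2012.
Marketing Approval Extension: 320 days (within the 974-day cap) → +320 days → 3 March 2013.

2013-03-03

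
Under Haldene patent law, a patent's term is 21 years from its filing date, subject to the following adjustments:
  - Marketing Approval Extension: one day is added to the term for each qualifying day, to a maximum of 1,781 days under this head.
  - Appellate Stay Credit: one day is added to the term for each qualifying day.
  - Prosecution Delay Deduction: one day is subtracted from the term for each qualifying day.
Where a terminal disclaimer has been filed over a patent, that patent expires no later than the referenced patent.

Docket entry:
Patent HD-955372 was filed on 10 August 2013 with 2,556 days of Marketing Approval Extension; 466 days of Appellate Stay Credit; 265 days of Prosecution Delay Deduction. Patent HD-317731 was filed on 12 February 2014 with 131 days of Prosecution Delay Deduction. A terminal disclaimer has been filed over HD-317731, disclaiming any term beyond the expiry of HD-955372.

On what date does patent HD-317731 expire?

Natural term of HD-317731:
  Base: filing + 21 years → 12 February 2035.
  Prosecution Delay Deduction: −131 days → 4 October 2034.
Expiry of referenced patent HD-955372:
  Base: filing + 21 years → 10 August 2034.
  Marketing Approval Extension: 2556 days claimed exceeds the 1781-day cap, so +1781 days → 26 June 2039.
  Appellate Stay Credit: +466 days → 4 October 2040.
  Prosecution Delay Deduction: −265 days → 13 January 2040.
Terminal disclaimer: HD-317731 expires on the earlier of 4 October 2034 and 13 January 2040.

October 4, 2034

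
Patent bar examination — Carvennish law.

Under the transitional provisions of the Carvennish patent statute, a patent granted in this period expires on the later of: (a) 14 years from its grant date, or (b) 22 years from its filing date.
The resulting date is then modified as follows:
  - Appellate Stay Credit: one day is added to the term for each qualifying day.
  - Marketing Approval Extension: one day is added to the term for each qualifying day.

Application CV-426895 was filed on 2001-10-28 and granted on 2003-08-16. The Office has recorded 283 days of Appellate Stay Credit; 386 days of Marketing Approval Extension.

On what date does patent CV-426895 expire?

August 27, 2025

(a) grant + 14 years → 16 August 2017.
(b) filing + 22 years → 28 October 2023.
Later of the two: 28 October 2023.
Appellate Stay Credit: +283 days → 6 August 2024.
Marketing Approval Extension: +386 days → 27 August 2025.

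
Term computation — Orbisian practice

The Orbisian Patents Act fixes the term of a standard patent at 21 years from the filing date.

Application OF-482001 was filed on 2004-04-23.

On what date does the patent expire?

Filing date + 21 years → 23 April 2025.

2025-04-23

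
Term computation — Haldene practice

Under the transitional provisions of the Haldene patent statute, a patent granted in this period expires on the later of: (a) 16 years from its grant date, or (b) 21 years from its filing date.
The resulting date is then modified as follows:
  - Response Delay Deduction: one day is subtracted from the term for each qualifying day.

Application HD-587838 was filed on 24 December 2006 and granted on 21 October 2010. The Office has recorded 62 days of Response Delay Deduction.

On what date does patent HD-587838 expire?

(a) grant + 16 years → 21 October 2026.
(b) filing + 21 years → 24 December 2027.
Later of the two: 24 December 2027.
Response Delay Deduction: −62 days → 23 October 2027.

2027-10-23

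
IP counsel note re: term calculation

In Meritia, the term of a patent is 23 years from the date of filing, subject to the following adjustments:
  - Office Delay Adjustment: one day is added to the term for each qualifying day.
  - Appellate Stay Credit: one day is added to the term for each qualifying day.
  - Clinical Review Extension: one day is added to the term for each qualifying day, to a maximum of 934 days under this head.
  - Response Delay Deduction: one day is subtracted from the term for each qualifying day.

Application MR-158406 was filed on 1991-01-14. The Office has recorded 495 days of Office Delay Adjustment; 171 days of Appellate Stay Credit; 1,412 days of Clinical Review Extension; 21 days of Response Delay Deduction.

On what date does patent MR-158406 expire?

Base term: filing date + 23 years → 14 January 2014.
Office Delay Adjustment: +495 days → 24 May 2015.
Appellate Stay Credit: +171 days → 11 November 2015.
Clinical Review Extension: 1412 days claimed exceeds the 934-day cap, so +934 days → 2 June 2018.
Response Delay Deduction: −21 days → 12 May 2018.

2018-05-12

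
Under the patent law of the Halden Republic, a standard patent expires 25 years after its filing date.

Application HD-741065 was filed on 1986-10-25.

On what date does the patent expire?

Filing date + 25 years → 25 October 2011.

October 25, 2011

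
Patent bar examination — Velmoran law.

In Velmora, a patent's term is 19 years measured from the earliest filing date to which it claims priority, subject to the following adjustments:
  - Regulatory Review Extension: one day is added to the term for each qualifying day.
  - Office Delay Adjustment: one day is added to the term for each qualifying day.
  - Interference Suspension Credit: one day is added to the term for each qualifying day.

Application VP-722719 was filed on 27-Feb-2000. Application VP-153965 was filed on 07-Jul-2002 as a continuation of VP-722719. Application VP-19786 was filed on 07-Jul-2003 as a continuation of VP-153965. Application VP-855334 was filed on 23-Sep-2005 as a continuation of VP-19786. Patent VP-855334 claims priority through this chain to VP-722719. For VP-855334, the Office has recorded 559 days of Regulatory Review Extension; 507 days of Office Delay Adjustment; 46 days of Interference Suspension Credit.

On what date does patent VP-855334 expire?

Earliest priority filing: 27 February 2000.
Base term: 27 February 2000 + 19 years → 27 February 2019.
Regulatory Review Extension: +559 days → 8 September 2020.
Office Delay Adjustment: +507 days → 28 January 2022.
Interference Suspension Credit: +46 days → 15 March 2022.

March 15, 2022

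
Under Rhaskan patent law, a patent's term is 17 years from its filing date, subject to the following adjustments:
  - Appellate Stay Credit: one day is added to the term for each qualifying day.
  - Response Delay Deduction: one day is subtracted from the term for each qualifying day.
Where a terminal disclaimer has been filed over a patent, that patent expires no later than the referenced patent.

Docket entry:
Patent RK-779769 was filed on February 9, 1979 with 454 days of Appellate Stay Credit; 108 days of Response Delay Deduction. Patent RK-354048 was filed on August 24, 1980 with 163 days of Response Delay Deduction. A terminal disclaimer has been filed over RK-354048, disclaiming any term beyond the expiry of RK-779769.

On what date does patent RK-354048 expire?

1997-01-20

Natural term of RK-354048:
  Base: filing + 17 years → 24 August 1997.
  Response Delay Deduction: −163 days → 14 March 1997.
Expiry of referenced patent RK-779769:
  Base: filing + 17 years → 9 February 1996.
  Appellate Stay Credit: +454 days → 8 May 1997.
  Response Delay Deduction: −108 days → 20 January 1997.
Terminal disclaimer: RK-354048 expires on the earlier of 14 March 1997 and 20 January 1997.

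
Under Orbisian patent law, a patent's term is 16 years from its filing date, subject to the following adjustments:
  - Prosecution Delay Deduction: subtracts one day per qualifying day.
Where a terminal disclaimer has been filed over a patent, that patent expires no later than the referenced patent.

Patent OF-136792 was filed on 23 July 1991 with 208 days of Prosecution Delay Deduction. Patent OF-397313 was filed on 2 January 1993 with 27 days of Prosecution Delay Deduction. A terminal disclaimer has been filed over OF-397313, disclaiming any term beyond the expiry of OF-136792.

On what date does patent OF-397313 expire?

2006-12-27

Natural term of OF-397313:
  Base: filing + 16 years → 2 January 2009.
  Prosecution Delay Deduction: −27 days → 6 December 2008.
Expiry of referenced patent OF-136792:
  Base: filing + 16 years → 23 July 2007.
  Prosecution Delay Deduction: −208 days → 27 December 2006.
Terminal disclaimer: OF-397313 expires on the earlier of 6 December 2008 and 27 December 2006.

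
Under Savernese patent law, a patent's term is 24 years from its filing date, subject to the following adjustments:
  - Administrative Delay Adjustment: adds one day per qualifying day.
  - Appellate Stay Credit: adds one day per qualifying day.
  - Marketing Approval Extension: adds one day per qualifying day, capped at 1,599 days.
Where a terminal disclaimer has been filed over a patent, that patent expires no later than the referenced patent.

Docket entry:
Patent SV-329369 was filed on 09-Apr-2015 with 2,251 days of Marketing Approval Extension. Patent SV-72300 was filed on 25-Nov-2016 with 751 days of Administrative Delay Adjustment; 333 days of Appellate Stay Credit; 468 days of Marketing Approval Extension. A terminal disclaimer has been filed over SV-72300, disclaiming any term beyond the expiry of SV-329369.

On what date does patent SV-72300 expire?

August 25, 2043

Natural term of SV-72300:
  Base: filing + 24 years → 25 November 2040.
  Administrative Delay Adjustment: +751 days → 16 December 2042.
  Appellate Stay Credit: +333 days → 14 November 2043.
  Marketing Approval Extension: 468 days (within the 1599-day cap) → +468 days → 24 February 2045.
Expiry of referenced patent SV-329369:
  Base: filing + 24 years → 9 April 2039.
  Marketing Approval Extension: 2251 days claimed exceeds the 1599-day cap, so +1599 days → 25 August 2043.
Terminal disclaimer: SV-72300 expires on the earlier of 24 February 2045 and 25 August 2043.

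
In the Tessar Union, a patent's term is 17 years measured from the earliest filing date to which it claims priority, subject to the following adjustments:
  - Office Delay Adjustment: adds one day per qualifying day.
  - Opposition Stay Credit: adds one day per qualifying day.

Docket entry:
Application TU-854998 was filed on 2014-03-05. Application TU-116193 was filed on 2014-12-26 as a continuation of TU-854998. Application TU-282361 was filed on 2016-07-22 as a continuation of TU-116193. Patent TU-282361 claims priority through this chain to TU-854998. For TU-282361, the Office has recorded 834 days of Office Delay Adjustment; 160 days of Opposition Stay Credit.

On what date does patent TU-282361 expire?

2033-11-23

Earliest priority filing: 5 March 2014.
Base term: 5 March 2014 + 17 years → 5 March 2031.
Office Delay Adjustment: +834 days → 16 June 2033.
Opposition Stay Credit: +160 days → 23 November 2033.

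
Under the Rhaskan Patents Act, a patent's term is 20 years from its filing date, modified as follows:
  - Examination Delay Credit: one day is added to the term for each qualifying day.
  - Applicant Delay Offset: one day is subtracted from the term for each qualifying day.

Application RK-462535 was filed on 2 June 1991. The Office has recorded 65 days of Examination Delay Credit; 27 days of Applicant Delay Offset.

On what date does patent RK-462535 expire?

2011-07-10

Base term: filing date + 20 years → 2 June 2011.
Examination Delay Credit: +65 days → 6 August 2011.
Applicant Delay Offset: −27 days → 10 July 2011.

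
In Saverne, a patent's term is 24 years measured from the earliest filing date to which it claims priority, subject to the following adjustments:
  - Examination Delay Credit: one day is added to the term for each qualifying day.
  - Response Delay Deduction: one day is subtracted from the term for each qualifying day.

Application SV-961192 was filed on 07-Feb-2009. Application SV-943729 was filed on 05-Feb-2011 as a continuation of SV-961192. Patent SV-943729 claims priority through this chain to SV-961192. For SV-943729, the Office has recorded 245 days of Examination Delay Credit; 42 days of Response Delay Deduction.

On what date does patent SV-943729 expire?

Earliest priority filing: 7 February 2009.
Base term: 7 February 2009 + 24 years → 7 February 2033.
Examination Delay Credit: +245 days → 10 October 2033.
Response Delay Deduction: −42 days → 29 August 2033.

2033-08-29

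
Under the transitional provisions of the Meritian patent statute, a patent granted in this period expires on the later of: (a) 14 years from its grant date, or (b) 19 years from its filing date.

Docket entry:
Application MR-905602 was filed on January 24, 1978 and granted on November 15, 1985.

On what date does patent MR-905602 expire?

(a) grant + 14 years → 15 November 1999.
(b) filing + 19 years → 24 January 1997.
Later of the two: 15 November 1999.

November 15, 1999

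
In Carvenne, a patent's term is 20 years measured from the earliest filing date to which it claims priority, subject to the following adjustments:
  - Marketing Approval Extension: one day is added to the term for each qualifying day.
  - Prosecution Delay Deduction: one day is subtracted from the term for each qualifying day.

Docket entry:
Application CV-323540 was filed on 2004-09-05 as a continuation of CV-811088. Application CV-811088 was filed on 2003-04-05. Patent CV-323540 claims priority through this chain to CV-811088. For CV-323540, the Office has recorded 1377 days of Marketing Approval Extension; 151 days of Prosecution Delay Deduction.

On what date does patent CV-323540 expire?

August 13, 2026

Earliest priority filing: 5 April 2003.
Base term: 5 April 2003 + 20 years → 5 April 2023.
Marketing Approval Extension: +1377 days → 11 January 2027.
Prosecution Delay Deduction: −151 days → 13 August 2026.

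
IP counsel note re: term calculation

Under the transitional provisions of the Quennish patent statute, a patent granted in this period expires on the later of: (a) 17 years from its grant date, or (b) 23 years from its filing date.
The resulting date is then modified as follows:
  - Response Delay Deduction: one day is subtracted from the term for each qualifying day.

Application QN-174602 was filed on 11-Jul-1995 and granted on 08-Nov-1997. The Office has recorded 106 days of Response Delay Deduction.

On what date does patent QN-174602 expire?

(a) grant + 17 years → 8 November 2014.
(b) filing + 23 years → 11 July 2018.
Later of the two: 11 July 2018.
Response Delay Deduction: −106 days → 27 March 2018.

2018-03-27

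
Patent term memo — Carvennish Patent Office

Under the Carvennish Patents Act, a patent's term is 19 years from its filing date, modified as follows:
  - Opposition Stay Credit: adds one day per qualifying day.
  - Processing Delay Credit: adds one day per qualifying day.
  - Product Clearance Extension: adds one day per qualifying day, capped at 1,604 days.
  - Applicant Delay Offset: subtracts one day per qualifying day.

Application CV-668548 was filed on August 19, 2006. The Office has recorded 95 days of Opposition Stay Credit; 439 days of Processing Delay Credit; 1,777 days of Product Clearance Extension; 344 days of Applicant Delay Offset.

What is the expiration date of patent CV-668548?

July 18, 2030

Base term: filing date + 19 years → 19 August 2025.
Opposition Stay Credit: +95 days → 22 November 2025.
Processing Delay Credit: +439 days → 4 February 2027.
Product Clearance Extension: 1777 days claimed exceeds the 1604-day cap, so +1604 days → 27 June 2031.
Applicant Delay Offset: −344 days → 18 July 2030.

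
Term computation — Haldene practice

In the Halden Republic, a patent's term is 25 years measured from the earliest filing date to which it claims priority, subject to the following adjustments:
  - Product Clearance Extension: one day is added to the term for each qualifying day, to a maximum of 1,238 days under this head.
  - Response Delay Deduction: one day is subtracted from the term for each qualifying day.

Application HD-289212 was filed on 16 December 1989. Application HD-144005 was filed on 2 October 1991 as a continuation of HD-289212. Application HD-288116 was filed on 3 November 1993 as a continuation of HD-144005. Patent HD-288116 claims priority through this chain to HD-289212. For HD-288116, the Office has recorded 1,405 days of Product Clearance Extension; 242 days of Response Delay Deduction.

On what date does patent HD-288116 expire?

2017-09-07

Earliest priority filing: 16 December 1989.
Base term: 16 December 1989 + 25 years → 16 December 2014.
Product Clearance Extension: 1405 days claimed exceeds the 1238-day cap, so +1238 days → 7 May 2018.
Response Delay Deduction: −242 days → 7 September 2017.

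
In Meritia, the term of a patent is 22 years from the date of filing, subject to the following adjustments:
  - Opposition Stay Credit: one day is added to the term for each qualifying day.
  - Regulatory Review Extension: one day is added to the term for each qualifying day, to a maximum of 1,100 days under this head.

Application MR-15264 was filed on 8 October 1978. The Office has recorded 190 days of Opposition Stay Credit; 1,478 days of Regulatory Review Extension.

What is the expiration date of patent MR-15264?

Base term: filing date + 22 years → 8 October 2000.
Opposition Stay Credit: +190 days → 16 April 2001.
Regulatory Review Extension: 1478 days claimed exceeds the 1100-day cap, so +1100 days → 20 April 2004.

April 20, 2004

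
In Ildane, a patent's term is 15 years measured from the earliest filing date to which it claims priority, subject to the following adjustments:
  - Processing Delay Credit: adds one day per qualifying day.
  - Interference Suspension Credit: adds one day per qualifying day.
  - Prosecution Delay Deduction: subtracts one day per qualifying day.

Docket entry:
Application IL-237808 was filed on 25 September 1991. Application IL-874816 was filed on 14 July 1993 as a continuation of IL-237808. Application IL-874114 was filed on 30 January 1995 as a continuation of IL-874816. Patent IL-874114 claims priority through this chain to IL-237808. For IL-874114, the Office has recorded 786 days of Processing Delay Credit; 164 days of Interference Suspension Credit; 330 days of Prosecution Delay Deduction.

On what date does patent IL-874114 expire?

Earliest priority filing: 25 September 1991.
Base term: 25 September 1991 + 15 years → 25 September 2006.
Processing Delay Credit: +786 days → 19 November 2008.
Interference Suspension Credit: +164 days → 2 May 2009.
Prosecution Delay Deduction: −330 days → 6 June 2008.

2008-06-06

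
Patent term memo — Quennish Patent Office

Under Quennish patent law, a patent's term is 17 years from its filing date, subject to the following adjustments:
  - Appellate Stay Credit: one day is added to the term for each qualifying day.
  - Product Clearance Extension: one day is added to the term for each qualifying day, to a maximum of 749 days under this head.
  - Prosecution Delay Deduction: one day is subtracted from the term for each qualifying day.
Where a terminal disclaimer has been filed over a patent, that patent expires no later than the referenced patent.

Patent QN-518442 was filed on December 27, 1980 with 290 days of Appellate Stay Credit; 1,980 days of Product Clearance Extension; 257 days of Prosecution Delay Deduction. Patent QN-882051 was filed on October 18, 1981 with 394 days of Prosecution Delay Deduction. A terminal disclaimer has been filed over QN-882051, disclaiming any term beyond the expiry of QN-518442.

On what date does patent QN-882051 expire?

September 19, 1997

Natural term of QN-882051:
  Base: filing + 17 years → 18 October 1998.
  Prosecution Delay Deduction: −394 days → 19 September 1997.
Expiry of referenced patent QN-518442:
  Base: filing + 17 years → 27 December 1997.
  Appellate Stay Credit: +290 days → 13 October 1998.
  Product Clearance Extension: 1980 days claimed exceeds the 749-day cap, so +749 days → 31 October 2000.
  Prosecution Delay Deduction: −257 days → 17 February 2000.
Terminal disclaimer: QN-882051 expires on the earlier of 19 September 1997 and 17 February 2000.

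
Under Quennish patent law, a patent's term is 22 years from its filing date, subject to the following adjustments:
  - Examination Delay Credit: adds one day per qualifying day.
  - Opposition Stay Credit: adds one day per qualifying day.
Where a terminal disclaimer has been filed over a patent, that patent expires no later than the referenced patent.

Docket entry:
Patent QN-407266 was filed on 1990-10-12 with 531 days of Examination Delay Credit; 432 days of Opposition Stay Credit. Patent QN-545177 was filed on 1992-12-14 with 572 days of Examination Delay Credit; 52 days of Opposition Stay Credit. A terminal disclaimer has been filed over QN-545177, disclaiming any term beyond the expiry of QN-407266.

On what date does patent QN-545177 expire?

June 2, 2015

Natural term of QN-545177:
  Base: filing + 22 years → 14 December 2014.
  Examination Delay Credit: +572 days → 8 July 2016.
  Opposition Stay Credit: +52 days → 29 August 2016.
Expiry of referenced patent QN-407266:
  Base: filing + 22 years → 12 October 2012.
  Examination Delay Credit: +531 days → 27 March 2014.
  Opposition Stay Credit: +432 days → 2 June 2015.
Terminal disclaimer: QN-545177 expires on the earlier of 29 August 2016 and 2 June 2015.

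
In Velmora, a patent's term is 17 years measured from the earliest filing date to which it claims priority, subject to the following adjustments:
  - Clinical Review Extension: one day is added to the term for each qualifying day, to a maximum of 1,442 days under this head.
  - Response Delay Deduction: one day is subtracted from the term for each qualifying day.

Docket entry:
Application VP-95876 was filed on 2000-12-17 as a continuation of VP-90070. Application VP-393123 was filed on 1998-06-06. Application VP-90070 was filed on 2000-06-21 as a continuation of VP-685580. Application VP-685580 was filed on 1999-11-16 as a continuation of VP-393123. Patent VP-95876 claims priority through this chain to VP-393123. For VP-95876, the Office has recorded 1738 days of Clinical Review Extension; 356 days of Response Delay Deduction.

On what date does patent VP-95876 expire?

2018-05-27

Earliest priority filing: 6 June 1998.
Base term: 6 June 1998 + 17 years → 6 June 2015.
Clinical Review Extension: 1738 days claimed exceeds the 1442-day cap, so +1442 days → 18 May 2019.
Response Delay Deduction: −356 days → 27 May 2018.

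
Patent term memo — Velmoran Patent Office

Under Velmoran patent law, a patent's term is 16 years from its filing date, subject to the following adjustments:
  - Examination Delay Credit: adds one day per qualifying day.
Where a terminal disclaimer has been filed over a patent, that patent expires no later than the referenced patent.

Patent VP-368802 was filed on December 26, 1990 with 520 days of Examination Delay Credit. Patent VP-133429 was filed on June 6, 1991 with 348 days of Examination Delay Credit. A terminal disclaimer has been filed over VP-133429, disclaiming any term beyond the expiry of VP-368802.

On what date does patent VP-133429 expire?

Natural term of VP-133429:
  Base: filing + 16 years → 6 June 2007.
  Examination Delay Credit: +348 days → 19 May 2008.
Expiry of referenced patent VP-368802:
  Base: filing + 16 years → 26 December 2006.
  Examination Delay Credit: +520 days → 29 May 2008.
Terminal disclaimer: VP-133429 expires on the earlier of 19 May 2008 and 29 May 2008.

May 19, 2008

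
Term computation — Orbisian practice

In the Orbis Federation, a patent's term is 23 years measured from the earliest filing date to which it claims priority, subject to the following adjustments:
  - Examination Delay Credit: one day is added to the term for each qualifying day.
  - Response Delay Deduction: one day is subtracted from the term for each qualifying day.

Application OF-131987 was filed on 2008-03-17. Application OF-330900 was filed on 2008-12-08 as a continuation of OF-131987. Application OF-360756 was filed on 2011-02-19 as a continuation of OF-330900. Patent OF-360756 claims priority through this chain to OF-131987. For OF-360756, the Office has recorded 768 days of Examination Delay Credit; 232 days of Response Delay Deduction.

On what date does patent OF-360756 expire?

Earliest priority filing: 17 March 2008.
Base term: 17 March 2008 + 23 years → 17 March 2031.
Examination Delay Credit: +768 days → 23 April 2033.
Response Delay Deduction: −232 days → 3 September 2032.

September 3, 2032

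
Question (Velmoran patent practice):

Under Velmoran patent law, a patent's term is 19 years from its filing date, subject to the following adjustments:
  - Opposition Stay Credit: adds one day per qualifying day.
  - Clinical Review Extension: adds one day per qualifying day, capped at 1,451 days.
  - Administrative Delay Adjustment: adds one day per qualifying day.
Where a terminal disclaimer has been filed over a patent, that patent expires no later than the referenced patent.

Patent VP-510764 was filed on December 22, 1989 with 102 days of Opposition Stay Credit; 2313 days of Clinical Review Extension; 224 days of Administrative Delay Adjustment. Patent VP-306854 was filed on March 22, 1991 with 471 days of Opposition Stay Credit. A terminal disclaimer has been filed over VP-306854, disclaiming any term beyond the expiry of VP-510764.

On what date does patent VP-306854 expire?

2011-07-06

Natural term of VP-306854:
  Base: filing + 19 years → 22 March 2010.
  Opposition Stay Credit: +471 days → 6 July 2011.
Expiry of referenced patent VP-510764:
  Base: filing + 19 years → 22 December 2008.
  Opposition Stay Credit: +102 days → 3 April 2009.
  Clinical Review Extension: 2313 days claimed exceeds the 1451-day cap, so +1451 days → 24 March 2013.
  Administrative Delay Adjustment: +224 days → 3 November 2013.
Terminal disclaimer: VP-306854 expires on the earlier of 6 July 2011 and 3 November 2013.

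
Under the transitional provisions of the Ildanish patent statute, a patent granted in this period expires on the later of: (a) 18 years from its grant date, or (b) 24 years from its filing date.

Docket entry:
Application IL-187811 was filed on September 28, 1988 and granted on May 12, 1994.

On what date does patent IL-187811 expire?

September 28, 2012

(a) grant + 18 years → 12 May 2012.
(b) filing + 24 years → 28 September 2012.
Later of the two: 28 September 2012.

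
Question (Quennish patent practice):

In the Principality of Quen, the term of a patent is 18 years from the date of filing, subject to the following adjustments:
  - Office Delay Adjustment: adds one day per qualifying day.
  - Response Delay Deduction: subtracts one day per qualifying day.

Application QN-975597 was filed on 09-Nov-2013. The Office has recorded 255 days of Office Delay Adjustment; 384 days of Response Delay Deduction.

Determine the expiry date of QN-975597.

2031-07-03

Base term: filing date + 18 years → 9 November 2031.
Office Delay Adjustment: +255 days → 21 July 2032.
Response Delay Deduction: −384 days → 3 July 2031.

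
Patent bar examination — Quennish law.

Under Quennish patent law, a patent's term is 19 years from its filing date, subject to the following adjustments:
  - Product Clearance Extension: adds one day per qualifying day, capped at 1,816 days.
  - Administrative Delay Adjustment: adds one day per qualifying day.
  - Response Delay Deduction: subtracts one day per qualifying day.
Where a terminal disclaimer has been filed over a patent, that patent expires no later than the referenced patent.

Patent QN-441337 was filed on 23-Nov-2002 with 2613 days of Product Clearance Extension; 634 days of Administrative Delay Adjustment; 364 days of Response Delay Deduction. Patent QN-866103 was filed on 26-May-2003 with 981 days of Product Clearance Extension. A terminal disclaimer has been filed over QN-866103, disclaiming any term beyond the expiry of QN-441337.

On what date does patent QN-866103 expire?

January 31, 2025

Natural term of QN-866103:
  Base: filing + 19 years → 26 May 2022.
  Product Clearance Extension: 981 days (within the 1816-day cap) → +981 days → 31 January 2025.
Expiry of referenced patent QN-441337:
  Base: filing + 19 years → 23 November 2021.
  Product Clearance Extension: 2613 days claimed exceeds the 1816-day cap, so +1816 days → 13 November 2026.
  Administrative Delay Adjustment: +634 days → 8 August 2028.
  Response Delay Deduction: −364 days → 10 August 2027.
Terminal disclaimer: QN-866103 expires on the earlier of 31 January 2025 and 10 August 2027.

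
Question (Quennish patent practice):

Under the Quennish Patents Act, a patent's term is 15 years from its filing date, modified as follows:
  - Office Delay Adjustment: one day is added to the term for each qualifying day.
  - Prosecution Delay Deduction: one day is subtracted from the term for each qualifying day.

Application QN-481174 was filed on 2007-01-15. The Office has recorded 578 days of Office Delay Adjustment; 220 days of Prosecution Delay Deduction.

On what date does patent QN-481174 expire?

Base term: filing date + 15 years → 15 January 2022.
Office Delay Adjustment: +578 days → 16 August 2023.
Prosecution Delay Deduction: −220 days → 8 January 2023.

2023-01-08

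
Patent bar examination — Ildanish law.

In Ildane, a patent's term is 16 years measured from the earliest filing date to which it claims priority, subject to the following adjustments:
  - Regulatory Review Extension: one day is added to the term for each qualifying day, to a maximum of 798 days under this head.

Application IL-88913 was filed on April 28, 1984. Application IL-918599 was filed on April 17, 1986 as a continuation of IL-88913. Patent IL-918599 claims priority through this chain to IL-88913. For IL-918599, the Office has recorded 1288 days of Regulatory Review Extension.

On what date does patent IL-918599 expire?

Earliest priority filing: 28 April 1984.
Base term: 28 April 1984 + 16 years → 28 April 2000.
Regulatory Review Extension: 1288 days claimed exceeds the 798-day cap, so +798 days → 5 July 2002.

2002-07-05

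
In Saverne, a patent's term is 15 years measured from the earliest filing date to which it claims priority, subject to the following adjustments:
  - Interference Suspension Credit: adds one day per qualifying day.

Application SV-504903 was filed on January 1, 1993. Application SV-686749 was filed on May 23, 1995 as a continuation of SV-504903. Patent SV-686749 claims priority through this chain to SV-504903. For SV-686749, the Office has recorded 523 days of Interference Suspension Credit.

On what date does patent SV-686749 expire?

June 7, 2009

Earliest priority filing: 1 January 1993.
Base term: 1 January 1993 + 15 years → 1 January 2008.
Interference Suspension Credit: +523 days → 7 June 2009.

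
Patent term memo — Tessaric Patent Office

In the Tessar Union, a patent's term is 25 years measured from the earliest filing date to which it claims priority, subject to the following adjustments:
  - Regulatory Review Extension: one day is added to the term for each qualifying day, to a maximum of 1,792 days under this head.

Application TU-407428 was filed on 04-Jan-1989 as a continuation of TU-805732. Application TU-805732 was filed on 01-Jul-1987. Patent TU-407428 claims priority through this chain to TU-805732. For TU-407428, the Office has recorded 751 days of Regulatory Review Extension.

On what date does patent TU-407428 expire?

Earliest priority filing: 1 July 1987.
Base term: 1 July 1987 + 25 years → 1 July 2012.
Regulatory Review Extension: 751 days (within the 1792-day cap) → +751 days → 22 July 2014.

2014-07-22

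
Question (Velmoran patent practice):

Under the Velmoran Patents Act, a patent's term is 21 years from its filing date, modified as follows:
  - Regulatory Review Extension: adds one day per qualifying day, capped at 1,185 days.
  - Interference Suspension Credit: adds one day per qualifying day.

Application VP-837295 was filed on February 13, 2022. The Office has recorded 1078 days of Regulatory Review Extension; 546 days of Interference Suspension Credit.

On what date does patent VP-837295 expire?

Base term: filing date + 21 years → 13 February 2043.
Regulatory Review Extension: 1078 days (within the 1185-day cap) → +1078 days → 26 January 2046.
Interference Suspension Credit: +546 days → 26 July 2047.

July 26, 2047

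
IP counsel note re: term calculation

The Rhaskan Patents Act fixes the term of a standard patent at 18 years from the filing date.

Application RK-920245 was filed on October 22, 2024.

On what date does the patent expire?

Filing date + 18 years → 22 October 2042.

2042-10-22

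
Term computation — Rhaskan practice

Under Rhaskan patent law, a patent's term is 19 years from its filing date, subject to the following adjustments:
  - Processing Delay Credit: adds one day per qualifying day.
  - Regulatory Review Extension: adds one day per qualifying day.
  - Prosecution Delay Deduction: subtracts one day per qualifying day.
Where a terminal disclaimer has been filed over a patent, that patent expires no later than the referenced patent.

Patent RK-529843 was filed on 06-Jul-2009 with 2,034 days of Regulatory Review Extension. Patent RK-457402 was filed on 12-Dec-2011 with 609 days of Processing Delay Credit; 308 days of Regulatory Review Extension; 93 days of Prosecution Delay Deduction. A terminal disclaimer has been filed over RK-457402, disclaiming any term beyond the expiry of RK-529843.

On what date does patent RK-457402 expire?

2033-03-15

Natural term of RK-457402:
  Base: filing + 19 years → 12 December 2030.
  Processing Delay Credit: +609 days → 12 August 2032.
  Regulatory Review Extension: +308 days → 16 June 2033.
  Prosecution Delay Deduction: −93 days → 15 March 2033.
Expiry of referenced patent RK-529843:
  Base: filing + 19 years → 6 July 2028.
  Regulatory Review Extension: +2034 days → 30 January 2034.
Terminal disclaimer: RK-457402 expires on the earlier of 15 March 2033 and 30 January 2034.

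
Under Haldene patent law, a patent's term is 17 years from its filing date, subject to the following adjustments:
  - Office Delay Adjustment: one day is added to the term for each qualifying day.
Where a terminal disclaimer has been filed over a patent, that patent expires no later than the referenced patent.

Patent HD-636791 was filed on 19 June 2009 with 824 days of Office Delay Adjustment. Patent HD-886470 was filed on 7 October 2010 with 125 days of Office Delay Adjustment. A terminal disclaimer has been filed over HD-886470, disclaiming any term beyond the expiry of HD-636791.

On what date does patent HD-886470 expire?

Natural term of HD-886470:
  Base: filing + 17 years → 7 October 2027.
  Office Delay Adjustment: +125 days → 9 February 2028.
Expiry of referenced patent HD-636791:
  Base: filing + 17 years → 19 June 2026.
  Office Delay Adjustment: +824 days → 20 September 2028.
Terminal disclaimer: HD-886470 expires on the earlier of 9 February 2028 and 20 September 2028.

February 9, 2028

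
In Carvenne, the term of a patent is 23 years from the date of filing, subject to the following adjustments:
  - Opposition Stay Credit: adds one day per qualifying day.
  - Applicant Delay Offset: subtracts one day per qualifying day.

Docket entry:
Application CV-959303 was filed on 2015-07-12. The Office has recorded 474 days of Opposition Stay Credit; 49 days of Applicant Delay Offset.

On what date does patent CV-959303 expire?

Base term: filing date + 23 years → 12 July 2038.
Opposition Stay Credit: +474 days → 29 October 2039.
Applicant Delay Offset: −49 days → 10 September 2039.

2039-09-10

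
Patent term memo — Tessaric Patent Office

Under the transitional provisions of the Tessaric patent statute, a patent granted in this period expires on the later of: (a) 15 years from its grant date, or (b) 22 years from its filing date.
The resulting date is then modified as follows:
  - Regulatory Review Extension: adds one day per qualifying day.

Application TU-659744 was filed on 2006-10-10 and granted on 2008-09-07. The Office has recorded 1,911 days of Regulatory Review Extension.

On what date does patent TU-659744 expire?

(a) grant + 15 years → 7 September 2023.
(b) filing + 22 years → 10 October 2028.
Later of the two: 10 October 2028.
Regulatory Review Extension: +1911 days → 3 January 2034.

2034-01-03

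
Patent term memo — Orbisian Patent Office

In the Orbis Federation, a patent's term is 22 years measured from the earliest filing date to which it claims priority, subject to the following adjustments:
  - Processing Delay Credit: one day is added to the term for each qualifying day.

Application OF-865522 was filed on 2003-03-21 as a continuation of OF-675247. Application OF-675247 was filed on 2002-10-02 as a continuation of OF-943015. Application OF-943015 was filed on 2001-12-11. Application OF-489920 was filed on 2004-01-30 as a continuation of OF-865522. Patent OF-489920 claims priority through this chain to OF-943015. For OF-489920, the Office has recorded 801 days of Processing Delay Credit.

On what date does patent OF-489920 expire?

2026-02-19

Earliest priority filing: 11 December 2001.
Base term: 11 December 2001 + 22 years → 11 December 2023.
Processing Delay Credit: +801 days → 19 February 2026.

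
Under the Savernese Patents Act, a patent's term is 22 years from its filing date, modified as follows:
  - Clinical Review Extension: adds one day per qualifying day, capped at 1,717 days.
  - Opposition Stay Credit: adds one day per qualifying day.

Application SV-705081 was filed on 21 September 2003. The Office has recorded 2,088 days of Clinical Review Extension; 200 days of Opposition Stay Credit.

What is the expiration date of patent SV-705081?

Base term: filing date + 22 years → 21 September 2025.
Clinical Review Extension: 2088 days claimed exceeds the 1717-day cap, so +1717 days → 4 June 2030.
Opposition Stay Credit: +200 days → 21 December 2030.

December 21, 2030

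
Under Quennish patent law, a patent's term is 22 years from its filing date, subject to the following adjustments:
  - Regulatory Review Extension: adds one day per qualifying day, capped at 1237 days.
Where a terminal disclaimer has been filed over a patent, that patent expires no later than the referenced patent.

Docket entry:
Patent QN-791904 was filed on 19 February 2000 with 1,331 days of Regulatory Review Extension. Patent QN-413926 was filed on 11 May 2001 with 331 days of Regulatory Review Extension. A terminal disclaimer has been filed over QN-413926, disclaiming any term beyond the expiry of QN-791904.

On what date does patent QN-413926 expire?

Natural term of QN-413926:
  Base: filing + 22 years → 11 May 2023.
  Regulatory Review Extension: 331 days (within the 1237-day cap) → +331 days → 6 April 2024.
Expiry of referenced patent QN-791904:
  Base: filing + 22 years → 19 February 2022.
  Regulatory Review Extension: 1331 days claimed exceeds the 1237-day cap, so +1237 days → 10 July 2025.
Terminal disclaimer: QN-413926 expires on the earlier of 6 April 2024 and 10 July 2025.

April 6, 2024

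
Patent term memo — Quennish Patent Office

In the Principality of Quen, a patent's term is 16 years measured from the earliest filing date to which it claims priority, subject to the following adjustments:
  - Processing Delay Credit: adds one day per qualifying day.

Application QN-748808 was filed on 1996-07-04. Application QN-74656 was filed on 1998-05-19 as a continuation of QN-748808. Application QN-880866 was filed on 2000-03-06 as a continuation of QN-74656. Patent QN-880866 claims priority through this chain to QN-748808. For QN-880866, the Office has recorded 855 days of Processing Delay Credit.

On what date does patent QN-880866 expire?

Earliest priority filing: 4 July 1996.
Base term: 4 July 1996 + 16 years → 4 July 2012.
Processing Delay Credit: +855 days → 6 November 2014.

November 6, 2014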